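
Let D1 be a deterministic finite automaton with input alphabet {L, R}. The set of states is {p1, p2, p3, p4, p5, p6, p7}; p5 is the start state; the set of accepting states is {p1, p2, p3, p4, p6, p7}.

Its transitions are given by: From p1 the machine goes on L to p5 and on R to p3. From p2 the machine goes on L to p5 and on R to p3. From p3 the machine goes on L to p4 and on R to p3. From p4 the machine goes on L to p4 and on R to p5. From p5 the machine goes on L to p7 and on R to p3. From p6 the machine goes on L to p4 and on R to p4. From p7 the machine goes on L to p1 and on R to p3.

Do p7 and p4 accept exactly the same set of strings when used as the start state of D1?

No

Reachable states from the start: {p1,p3,p4,p5,p7}. Unreachable: {p2,p6} — drop them.
P0 = {p1,p3,p4,p7} | {p5}.
Split {p1,p3,p4,p7} by δ(·,L) → {p3,p4,p7} and {p1}.
Refine {p3,p4,p7} on symbol L: members go to different blocks, giving {p3,p4} and {p7}.
On input R, block {p3,p4} splits into {p3} and {p4}.
The partition is now stable with 5 blocks: {p3} | {p5} | {p1} | {p7} | {p4}.
p7 and p4 end up in different blocks, so they are distinguishable. For instance, the string 'R' is accepted from only p7.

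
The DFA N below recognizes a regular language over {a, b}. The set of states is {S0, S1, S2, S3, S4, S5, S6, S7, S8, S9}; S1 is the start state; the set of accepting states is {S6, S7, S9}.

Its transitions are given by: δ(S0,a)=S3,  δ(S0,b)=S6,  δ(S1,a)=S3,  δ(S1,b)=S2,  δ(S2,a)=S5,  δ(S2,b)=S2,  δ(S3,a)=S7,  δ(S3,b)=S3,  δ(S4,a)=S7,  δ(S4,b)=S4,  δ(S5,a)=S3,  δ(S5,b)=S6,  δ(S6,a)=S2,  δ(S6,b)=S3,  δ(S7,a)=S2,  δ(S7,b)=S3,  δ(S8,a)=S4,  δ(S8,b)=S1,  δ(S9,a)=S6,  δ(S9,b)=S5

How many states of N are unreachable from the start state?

4

Starting at S1 and following transitions, the reachable set is {S1, S2, S3, S5, S6, S7}. That leaves S0, S4, S8, S9 unreachable — 4 in total.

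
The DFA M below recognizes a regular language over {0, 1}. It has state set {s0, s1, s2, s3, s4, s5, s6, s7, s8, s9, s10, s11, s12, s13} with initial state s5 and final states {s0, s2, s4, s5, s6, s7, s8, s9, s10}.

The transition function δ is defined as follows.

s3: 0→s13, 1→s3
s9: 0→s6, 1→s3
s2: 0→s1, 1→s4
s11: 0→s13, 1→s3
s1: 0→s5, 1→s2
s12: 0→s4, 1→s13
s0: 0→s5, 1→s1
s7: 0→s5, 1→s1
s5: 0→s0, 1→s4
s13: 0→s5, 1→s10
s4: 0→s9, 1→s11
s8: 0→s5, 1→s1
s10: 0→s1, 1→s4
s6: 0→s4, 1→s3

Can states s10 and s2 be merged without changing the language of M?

Yes

States {s7,s8,s12} cannot be reached from the start state, so discard them.
P0 = {s0,s2,s4,s5,s6,s9,s10} | {s1,s3,s11,s13}.
Refine {s0,s2,s4,s5,s6,s9,s10} on symbol 0: members go to different blocks, giving {s0,s4,s5,s6,s9} and {s2,s10}.
Refine {s0,s4,s5,s6,s9} on symbol 1: members go to different blocks, giving {s0,s4,s6,s9} and {s5}.
Split {s0,s4,s6,s9} by δ(·,0) → {s4,s6,s9} and {s0}.
Refine {s1,s3,s11,s13} on symbol 0: members go to different blocks, giving {s1,s13} and {s3,s11}.
Stable partition: {s4,s6,s9} | {s1,s13} | {s2,s10} | {s5} | {s0} | {s3,s11} — 6 equivalence classes.
s10 and s2 lie in the same block of the stable partition, so they are equivalent — no string distinguishes them.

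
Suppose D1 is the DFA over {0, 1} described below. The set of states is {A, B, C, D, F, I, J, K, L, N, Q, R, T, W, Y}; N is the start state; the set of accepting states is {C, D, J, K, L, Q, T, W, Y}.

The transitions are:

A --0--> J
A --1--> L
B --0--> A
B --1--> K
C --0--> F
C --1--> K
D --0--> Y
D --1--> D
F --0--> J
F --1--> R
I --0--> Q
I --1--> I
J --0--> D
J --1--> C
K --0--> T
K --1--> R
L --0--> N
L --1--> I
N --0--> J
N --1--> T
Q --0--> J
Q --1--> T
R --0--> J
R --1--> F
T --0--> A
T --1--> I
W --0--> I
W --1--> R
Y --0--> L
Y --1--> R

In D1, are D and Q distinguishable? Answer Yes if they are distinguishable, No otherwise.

Yes

States {B,W} cannot be reached from the start state, so discard them.
Initial partition by acceptance: {C,D,J,K,L,Q,T,Y} | {A,F,I,N,R}.
On input 0, block {C,D,J,K,L,Q,T,Y} splits into {D,J,K,Q,Y} and {C,L,T}.
On input 0, block {D,J,K,Q,Y} splits into {D,J,Q} and {K,Y}.
On input 0, block {D,J,Q} splits into {J,Q} and {D}.
Split {J,Q} by δ(·,0) → {J} and {Q}.
Refine {A,F,I,N,R} on symbol 0: members go to different blocks, giving {A,F,N,R} and {I}.
Split {A,F,N,R} by δ(·,1) → {A,N} and {F,R}.
Refine {C,L,T} on symbol 0: members go to different blocks, giving {L,T} and {C}.
Stable partition: {J} | {A,N} | {L,T} | {K,Y} | {D} | {Q} | {I} | {F,R} | {C} — 9 equivalence classes.
D and Q end up in different blocks, so they are distinguishable. For instance, the string '01' is accepted from only Q.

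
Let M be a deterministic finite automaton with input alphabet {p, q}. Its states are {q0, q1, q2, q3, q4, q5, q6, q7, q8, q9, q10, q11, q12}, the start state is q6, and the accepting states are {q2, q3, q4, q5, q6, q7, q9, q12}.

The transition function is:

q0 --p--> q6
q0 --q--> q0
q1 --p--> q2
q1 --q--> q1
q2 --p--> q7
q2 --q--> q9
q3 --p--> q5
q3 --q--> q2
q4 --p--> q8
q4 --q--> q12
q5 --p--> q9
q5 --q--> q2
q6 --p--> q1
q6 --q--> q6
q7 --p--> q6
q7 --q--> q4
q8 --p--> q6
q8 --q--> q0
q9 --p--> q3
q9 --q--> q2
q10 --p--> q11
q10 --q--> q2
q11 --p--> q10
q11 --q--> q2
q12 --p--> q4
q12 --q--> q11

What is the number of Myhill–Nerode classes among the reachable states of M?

9

All states are reachable from the start state.
P0 = {q2,q3,q4,q5,q6,q7,q9,q12} | {q0,q1,q8,q10,q11}.
Split {q2,q3,q4,q5,q6,q7,q9,q12} by δ(·,p) → {q2,q3,q5,q7,q9,q12} and {q4,q6}.
Split {q2,q3,q5,q7,q9,q12} by δ(·,p) → {q2,q3,q5,q9} and {q7,q12}.
On input p, block {q2,q3,q5,q9} splits into {q3,q5,q9} and {q2}.
Refine {q0,q1,q8,q10,q11} on symbol p: members go to different blocks, giving {q0,q8} and {q10,q11} and {q1}.
Refine {q4,q6} on symbol p: members go to different blocks, giving {q4} and {q6}.
On input p, block {q7,q12} splits into {q7} and {q12}.
No further refinement is possible. Final partition (9 blocks): {q3,q5,q9} | {q0,q8} | {q4} | {q7} | {q2} | {q10,q11} | {q1} | {q6} | {q12}.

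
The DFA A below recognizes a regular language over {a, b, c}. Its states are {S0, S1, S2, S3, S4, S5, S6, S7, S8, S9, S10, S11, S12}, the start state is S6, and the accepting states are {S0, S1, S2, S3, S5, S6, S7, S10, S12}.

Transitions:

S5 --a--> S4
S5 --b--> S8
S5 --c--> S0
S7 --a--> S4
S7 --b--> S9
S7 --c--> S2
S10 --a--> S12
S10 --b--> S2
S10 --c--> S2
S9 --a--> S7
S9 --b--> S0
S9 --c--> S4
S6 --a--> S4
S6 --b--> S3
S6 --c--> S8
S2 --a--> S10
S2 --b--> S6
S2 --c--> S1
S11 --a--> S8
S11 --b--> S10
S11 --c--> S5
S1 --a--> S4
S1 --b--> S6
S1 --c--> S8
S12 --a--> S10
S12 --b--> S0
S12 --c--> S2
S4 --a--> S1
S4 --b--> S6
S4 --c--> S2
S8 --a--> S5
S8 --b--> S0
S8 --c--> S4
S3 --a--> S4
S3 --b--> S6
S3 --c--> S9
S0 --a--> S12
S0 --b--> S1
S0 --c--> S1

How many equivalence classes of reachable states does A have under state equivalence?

6

Reachable states from the start: {S0,S1,S2,S3,S4,S5,S6,S7,S8,S9,S10,S12}. Unreachable: {S11} — drop them.
Initial partition by acceptance: {S0,S1,S2,S3,S5,S6,S7,S10,S12} | {S4,S8,S9}.
Split {S0,S1,S2,S3,S5,S6,S7,S10,S12} by δ(·,a) → {S1,S3,S5,S6,S7} and {S0,S2,S10,S12}.
On input b, block {S1,S3,S5,S6,S7} splits into {S1,S3,S6} and {S5,S7}.
Split {S4,S8,S9} by δ(·,a) → {S8,S9} and {S4}.
On input b, block {S0,S2,S10,S12} splits into {S0,S2} and {S10,S12}.
No further refinement is possible. Final partition (6 blocks): {S1,S3,S6} | {S8,S9} | {S0,S2} | {S5,S7} | {S4} | {S10,S12}.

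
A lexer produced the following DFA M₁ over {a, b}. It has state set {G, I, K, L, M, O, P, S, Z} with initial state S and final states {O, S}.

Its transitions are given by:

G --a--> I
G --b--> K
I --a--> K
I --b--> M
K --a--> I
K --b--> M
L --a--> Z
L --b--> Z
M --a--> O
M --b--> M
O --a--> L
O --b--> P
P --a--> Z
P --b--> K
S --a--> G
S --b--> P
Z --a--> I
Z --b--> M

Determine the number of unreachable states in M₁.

Exploring from S, all states are eventually visited, so none are unreachable.

0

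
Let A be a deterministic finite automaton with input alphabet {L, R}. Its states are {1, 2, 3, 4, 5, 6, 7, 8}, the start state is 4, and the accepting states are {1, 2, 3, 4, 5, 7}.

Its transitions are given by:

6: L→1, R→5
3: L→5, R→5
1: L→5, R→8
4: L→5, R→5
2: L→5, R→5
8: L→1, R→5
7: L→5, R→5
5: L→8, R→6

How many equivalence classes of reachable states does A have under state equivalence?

Reachable states from the start: {1,4,5,6,8}. Unreachable: {2,3,7} — drop them.
Initial partition by acceptance: {1,4,5} | {6,8}.
Refine {1,4,5} on symbol L: members go to different blocks, giving {1,4} and {5}.
Split {1,4} by δ(·,R) → {1} and {4}.
No further refinement is possible. Final partition (4 blocks): {1} | {6,8} | {5} | {4}.

4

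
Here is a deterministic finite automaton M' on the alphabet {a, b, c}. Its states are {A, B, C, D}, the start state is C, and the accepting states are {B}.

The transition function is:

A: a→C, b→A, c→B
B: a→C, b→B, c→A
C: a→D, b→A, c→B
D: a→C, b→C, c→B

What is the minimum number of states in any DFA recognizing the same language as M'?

2

All states are reachable from the start state.
Start with accepting vs non-accepting: {B} | {A,C,D}.
The partition is now stable with 2 blocks: {B} | {A,C,D}.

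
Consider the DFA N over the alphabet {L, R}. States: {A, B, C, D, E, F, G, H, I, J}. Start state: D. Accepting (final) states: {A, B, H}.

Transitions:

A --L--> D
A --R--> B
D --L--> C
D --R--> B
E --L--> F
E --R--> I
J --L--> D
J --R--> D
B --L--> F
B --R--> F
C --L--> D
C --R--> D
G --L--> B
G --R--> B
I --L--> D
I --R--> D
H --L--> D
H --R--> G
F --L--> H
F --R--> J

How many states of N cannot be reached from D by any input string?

Starting at D and following transitions, the reachable set is {B, C, D, F, G, H, J}. That leaves A, E, I unreachable — 3 in total.

3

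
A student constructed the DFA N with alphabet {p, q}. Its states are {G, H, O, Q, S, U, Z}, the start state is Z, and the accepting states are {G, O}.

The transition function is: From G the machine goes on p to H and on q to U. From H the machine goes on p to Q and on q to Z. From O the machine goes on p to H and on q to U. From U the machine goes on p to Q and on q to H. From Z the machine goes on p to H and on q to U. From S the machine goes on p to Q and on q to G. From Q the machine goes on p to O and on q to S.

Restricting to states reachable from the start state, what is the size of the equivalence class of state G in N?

2

All states are reachable from the start state.
P0 = {G,O} | {H,Q,S,U,Z}.
Refine {H,Q,S,U,Z} on symbol p: members go to different blocks, giving {H,S,U,Z} and {Q}.
Split {H,S,U,Z} by δ(·,p) → {H,S,U} and {Z}.
On input q, block {H,S,U} splits into {S} and {U} and {H}.
No further refinement is possible. Final partition (6 blocks): {G,O} | {S} | {Q} | {Z} | {U} | {H}.
State G belongs to the block {G,O}, which has 2 states.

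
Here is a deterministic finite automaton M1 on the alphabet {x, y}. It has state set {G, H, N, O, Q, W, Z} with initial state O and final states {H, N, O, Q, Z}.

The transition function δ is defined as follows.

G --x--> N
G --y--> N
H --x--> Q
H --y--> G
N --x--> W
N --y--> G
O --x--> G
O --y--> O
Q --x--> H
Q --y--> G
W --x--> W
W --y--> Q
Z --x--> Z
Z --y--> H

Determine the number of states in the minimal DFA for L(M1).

5

Reachable states from the start: {G,H,N,O,Q,W}. Unreachable: {Z} — drop them.
Initial partition by acceptance: {H,N,O,Q} | {G,W}.
Split {H,N,O,Q} by δ(·,x) → {N,O} and {H,Q}.
On input y, block {N,O} splits into {N} and {O}.
Split {G,W} by δ(·,x) → {G} and {W}.
The partition is now stable with 5 blocks: {N} | {G} | {H,Q} | {O} | {W}.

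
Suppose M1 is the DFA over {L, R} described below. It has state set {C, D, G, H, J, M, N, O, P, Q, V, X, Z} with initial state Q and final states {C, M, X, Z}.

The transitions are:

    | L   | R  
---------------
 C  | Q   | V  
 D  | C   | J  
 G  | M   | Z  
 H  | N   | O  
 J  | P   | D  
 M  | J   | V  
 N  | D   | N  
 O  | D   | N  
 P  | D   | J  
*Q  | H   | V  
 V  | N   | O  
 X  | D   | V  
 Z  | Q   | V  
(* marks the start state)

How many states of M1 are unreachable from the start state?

4

Starting at Q and following transitions, the reachable set is {C, D, H, J, N, O, P, Q, V}. That leaves G, M, X, Z unreachable — 4 in total.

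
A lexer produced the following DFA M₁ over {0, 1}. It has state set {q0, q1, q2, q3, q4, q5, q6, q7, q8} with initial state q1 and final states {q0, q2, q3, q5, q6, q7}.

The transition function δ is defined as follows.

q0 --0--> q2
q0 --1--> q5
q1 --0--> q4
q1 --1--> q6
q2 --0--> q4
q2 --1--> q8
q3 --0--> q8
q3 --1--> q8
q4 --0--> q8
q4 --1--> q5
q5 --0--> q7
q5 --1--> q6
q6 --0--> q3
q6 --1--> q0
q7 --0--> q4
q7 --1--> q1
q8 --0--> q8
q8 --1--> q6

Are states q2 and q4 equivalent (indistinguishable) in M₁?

No

Initial partition by acceptance: {q0,q2,q3,q5,q6,q7} | {q1,q4,q8}.
Refine {q0,q2,q3,q5,q6,q7} on symbol 0: members go to different blocks, giving {q0,q5,q6} and {q2,q3,q7}.
Stable partition: {q0,q5,q6} | {q1,q4,q8} | {q2,q3,q7} — 3 equivalence classes.
q2 and q4 end up in different blocks, so they are distinguishable. For instance, the string 'ε' is accepted from only q2.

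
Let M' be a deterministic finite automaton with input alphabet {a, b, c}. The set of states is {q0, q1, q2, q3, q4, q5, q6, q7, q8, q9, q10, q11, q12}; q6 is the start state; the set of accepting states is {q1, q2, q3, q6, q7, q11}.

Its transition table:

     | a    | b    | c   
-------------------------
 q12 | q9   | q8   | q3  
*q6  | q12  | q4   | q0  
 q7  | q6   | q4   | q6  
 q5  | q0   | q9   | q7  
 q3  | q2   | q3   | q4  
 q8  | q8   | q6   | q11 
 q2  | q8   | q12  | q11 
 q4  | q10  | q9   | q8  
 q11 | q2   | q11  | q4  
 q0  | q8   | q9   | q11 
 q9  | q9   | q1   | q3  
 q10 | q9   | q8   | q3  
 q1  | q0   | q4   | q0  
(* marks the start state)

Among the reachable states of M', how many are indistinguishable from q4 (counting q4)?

1

First remove the unreachable states {q5,q7}; 11 states remain.
Start with accepting vs non-accepting: {q1,q2,q3,q6,q11} | {q0,q4,q8,q9,q10,q12}.
Refine {q1,q2,q3,q6,q11} on symbol a: members go to different blocks, giving {q1,q2,q6} and {q3,q11}.
Refine {q1,q2,q6} on symbol c: members go to different blocks, giving {q1,q6} and {q2}.
Refine {q0,q4,q8,q9,q10,q12} on symbol b: members go to different blocks, giving {q0,q4,q10,q12} and {q8,q9}.
Refine {q0,q4,q10,q12} on symbol a: members go to different blocks, giving {q0,q10,q12} and {q4}.
Stable partition: {q1,q6} | {q0,q10,q12} | {q3,q11} | {q2} | {q8,q9} | {q4} — 6 equivalence classes.
State q4 belongs to the block {q4}, which has 1 states.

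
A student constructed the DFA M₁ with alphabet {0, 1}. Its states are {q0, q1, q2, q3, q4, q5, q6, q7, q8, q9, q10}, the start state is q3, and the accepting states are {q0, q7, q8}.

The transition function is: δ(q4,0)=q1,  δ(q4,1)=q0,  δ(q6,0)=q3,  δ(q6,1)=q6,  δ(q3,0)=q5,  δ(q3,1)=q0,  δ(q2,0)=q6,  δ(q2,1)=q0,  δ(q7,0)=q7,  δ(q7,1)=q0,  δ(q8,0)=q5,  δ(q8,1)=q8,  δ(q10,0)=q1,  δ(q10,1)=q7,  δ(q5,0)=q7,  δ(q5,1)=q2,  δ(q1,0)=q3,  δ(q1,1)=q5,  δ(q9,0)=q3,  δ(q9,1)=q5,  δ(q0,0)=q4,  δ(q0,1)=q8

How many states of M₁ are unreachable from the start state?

BFS from q3 reaches {q0, q1, q2, q3, q4, q5, q6, q7, q8}; the 2 state(s) q9, q10 are never visited.

2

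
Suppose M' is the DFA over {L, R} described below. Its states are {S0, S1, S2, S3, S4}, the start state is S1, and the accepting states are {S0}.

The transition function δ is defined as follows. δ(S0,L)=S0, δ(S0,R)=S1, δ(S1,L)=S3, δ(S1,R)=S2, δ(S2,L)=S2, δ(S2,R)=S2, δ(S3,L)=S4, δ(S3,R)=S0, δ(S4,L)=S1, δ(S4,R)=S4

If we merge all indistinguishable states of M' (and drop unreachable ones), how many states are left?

5

Initial partition by acceptance: {S0} | {S1,S2,S3,S4}.
Refine {S1,S2,S3,S4} on symbol R: members go to different blocks, giving {S1,S2,S4} and {S3}.
On input L, block {S1,S2,S4} splits into {S2,S4} and {S1}.
Split {S2,S4} by δ(·,L) → {S2} and {S4}.
Stable partition: {S0} | {S2} | {S3} | {S1} | {S4} — 5 equivalence classes.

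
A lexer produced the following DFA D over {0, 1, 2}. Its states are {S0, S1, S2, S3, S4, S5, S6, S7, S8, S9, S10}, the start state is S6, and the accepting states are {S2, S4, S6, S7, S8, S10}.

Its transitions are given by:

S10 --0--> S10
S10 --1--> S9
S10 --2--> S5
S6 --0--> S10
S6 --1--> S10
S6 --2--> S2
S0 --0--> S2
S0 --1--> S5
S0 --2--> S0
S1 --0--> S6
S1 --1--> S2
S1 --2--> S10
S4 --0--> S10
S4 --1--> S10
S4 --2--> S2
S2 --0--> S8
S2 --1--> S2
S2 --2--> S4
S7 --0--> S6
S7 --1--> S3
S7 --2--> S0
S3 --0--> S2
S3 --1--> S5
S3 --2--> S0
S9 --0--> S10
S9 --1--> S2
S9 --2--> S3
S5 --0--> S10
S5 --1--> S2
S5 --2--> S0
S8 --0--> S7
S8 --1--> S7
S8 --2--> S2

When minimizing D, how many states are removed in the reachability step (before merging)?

Starting at S6 and following transitions, the reachable set is {S0, S2, S3, S4, S5, S6, S7, S8, S9, S10}. That leaves S1 unreachable — 1 in total.

1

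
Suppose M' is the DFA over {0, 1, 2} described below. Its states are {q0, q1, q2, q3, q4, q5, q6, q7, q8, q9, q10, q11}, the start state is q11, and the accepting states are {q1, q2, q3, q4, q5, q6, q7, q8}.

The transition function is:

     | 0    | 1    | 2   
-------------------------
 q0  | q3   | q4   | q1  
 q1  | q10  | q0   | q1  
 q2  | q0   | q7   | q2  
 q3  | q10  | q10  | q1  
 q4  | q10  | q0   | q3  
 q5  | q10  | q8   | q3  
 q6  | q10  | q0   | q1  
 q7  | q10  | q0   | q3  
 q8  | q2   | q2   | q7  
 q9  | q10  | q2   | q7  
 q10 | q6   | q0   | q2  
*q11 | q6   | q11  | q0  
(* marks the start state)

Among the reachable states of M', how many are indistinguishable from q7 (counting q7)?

2

First remove the unreachable states {q5,q8,q9}; 9 states remain.
Start with accepting vs non-accepting: {q1,q2,q3,q4,q6,q7} | {q0,q10,q11}.
Refine {q1,q2,q3,q4,q6,q7} on symbol 1: members go to different blocks, giving {q1,q3,q4,q6,q7} and {q2}.
On input 1, block {q0,q10,q11} splits into {q10,q11} and {q0}.
On input 1, block {q1,q3,q4,q6,q7} splits into {q1,q4,q6,q7} and {q3}.
On input 2, block {q1,q4,q6,q7} splits into {q1,q6} and {q4,q7}.
On input 1, block {q10,q11} splits into {q10} and {q11}.
Stable partition: {q1,q6} | {q10} | {q2} | {q0} | {q3} | {q4,q7} | {q11} — 7 equivalence classes.
The equivalence class containing q7 is {q4,q7}, of size 2.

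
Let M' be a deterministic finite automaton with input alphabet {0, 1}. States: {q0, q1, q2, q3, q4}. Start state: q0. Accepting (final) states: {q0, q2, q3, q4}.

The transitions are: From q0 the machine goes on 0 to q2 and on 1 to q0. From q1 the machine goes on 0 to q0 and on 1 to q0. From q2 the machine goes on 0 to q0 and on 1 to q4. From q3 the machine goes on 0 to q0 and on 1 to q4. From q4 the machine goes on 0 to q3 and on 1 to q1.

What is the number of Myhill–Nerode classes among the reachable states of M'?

Start with accepting vs non-accepting: {q0,q2,q3,q4} | {q1}.
Refine {q0,q2,q3,q4} on symbol 1: members go to different blocks, giving {q0,q2,q3} and {q4}.
On input 1, block {q0,q2,q3} splits into {q2,q3} and {q0}.
The partition is now stable with 4 blocks: {q2,q3} | {q1} | {q4} | {q0}.

4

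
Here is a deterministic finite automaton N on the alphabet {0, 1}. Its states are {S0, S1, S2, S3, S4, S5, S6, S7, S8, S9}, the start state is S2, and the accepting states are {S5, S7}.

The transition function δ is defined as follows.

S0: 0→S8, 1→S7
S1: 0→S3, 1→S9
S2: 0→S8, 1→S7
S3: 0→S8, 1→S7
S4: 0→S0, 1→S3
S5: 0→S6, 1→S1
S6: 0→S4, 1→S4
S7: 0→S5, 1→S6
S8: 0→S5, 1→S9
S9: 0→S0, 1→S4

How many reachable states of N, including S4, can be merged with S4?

Every state is reachable, so we keep all 10.
Start with accepting vs non-accepting: {S5,S7} | {S0,S1,S2,S3,S4,S6,S8,S9}.
Split {S5,S7} by δ(·,0) → {S5} and {S7}.
Split {S0,S1,S2,S3,S4,S6,S8,S9} by δ(·,0) → {S0,S1,S2,S3,S4,S6,S9} and {S8}.
On input 0, block {S0,S1,S2,S3,S4,S6,S9} splits into {S1,S4,S6,S9} and {S0,S2,S3}.
On input 0, block {S1,S4,S6,S9} splits into {S1,S4,S9} and {S6}.
Refine {S1,S4,S9} on symbol 1: members go to different blocks, giving {S1,S9} and {S4}.
Split {S1,S9} by δ(·,1) → {S1} and {S9}.
Stable partition: {S5} | {S1} | {S7} | {S8} | {S0,S2,S3} | {S6} | {S4} | {S9} — 8 equivalence classes.
The equivalence class containing S4 is {S4}, of size 1.

1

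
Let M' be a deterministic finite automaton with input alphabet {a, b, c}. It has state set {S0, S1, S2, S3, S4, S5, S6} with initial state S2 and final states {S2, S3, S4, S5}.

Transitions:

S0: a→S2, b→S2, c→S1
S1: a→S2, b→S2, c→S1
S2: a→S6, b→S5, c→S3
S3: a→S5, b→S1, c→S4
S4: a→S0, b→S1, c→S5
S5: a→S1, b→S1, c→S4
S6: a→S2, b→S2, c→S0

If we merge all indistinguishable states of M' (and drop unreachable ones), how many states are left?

All states are reachable from the start state.
Initial partition by acceptance: {S2,S3,S4,S5} | {S0,S1,S6}.
On input a, block {S2,S3,S4,S5} splits into {S2,S4,S5} and {S3}.
On input b, block {S2,S4,S5} splits into {S4,S5} and {S2}.
No further refinement is possible. Final partition (4 blocks): {S4,S5} | {S0,S1,S6} | {S3} | {S2}.

4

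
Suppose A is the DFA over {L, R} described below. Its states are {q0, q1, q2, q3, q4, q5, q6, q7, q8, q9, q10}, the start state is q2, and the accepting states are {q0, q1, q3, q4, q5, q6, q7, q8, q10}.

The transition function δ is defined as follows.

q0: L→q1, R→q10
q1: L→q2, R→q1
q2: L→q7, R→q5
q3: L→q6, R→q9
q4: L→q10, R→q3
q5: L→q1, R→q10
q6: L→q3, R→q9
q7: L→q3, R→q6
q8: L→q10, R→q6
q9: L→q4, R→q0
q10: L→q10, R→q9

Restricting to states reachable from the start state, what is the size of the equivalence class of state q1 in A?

Reachable states from the start: {q0,q1,q2,q3,q4,q5,q6,q7,q9,q10}. Unreachable: {q8} — drop them.
Start with accepting vs non-accepting: {q0,q1,q3,q4,q5,q6,q7,q10} | {q2,q9}.
On input L, block {q0,q1,q3,q4,q5,q6,q7,q10} splits into {q0,q3,q4,q5,q6,q7,q10} and {q1}.
Split {q0,q3,q4,q5,q6,q7,q10} by δ(·,L) → {q3,q4,q6,q7,q10} and {q0,q5}.
Refine {q3,q4,q6,q7,q10} on symbol R: members go to different blocks, giving {q3,q6,q10} and {q4,q7}.
Stable partition: {q3,q6,q10} | {q2,q9} | {q1} | {q0,q5} | {q4,q7} — 5 equivalence classes.
State q1 belongs to the block {q1}, which has 1 states.

1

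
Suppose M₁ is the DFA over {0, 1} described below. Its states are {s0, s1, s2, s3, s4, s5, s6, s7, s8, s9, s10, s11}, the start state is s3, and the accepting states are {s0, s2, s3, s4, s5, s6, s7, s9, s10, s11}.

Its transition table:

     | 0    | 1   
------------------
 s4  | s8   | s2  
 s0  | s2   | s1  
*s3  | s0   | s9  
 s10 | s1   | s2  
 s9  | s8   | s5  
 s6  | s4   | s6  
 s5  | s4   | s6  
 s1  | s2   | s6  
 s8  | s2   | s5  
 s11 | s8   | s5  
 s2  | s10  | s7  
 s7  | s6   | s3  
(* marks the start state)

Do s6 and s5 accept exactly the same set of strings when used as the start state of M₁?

Yes

States {s11} cannot be reached from the start state, so discard them.
Initial partition by acceptance: {s0,s2,s3,s4,s5,s6,s7,s9,s10} | {s1,s8}.
Refine {s0,s2,s3,s4,s5,s6,s7,s9,s10} on symbol 0: members go to different blocks, giving {s0,s2,s3,s5,s6,s7} and {s4,s9,s10}.
On input 0, block {s0,s2,s3,s5,s6,s7} splits into {s0,s3,s7} and {s2,s5,s6}.
Refine {s0,s3,s7} on symbol 0: members go to different blocks, giving {s0,s7} and {s3}.
Refine {s0,s7} on symbol 1: members go to different blocks, giving {s0} and {s7}.
Refine {s2,s5,s6} on symbol 1: members go to different blocks, giving {s5,s6} and {s2}.
Refine {s4,s9,s10} on symbol 1: members go to different blocks, giving {s4,s10} and {s9}.
Stable partition: {s0} | {s1,s8} | {s4,s10} | {s5,s6} | {s3} | {s7} | {s2} | {s9} — 8 equivalence classes.
s6 and s5 lie in the same block of the stable partition, so they are equivalent — no string distinguishes them.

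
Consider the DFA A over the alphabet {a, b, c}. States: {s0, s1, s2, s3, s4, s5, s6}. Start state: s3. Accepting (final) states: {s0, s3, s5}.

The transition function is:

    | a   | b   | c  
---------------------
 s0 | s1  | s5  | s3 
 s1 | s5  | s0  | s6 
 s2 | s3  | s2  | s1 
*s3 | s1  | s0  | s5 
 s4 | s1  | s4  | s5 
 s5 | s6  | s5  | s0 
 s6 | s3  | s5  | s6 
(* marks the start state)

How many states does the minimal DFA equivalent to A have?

2

First remove the unreachable states {s2,s4}; 5 states remain.
Start with accepting vs non-accepting: {s0,s3,s5} | {s1,s6}.
The partition is now stable with 2 blocks: {s0,s3,s5} | {s1,s6}.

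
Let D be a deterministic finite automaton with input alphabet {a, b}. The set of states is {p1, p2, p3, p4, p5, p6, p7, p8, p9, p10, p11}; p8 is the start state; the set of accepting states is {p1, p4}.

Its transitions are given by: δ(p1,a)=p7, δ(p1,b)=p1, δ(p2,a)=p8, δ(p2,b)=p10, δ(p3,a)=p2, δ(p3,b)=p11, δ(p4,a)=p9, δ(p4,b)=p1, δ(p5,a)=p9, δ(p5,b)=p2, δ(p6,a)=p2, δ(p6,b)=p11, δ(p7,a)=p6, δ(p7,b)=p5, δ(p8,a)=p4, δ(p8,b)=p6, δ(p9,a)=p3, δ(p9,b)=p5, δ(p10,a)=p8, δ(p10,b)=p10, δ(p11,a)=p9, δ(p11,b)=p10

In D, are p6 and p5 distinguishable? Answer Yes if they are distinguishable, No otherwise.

Every state is reachable, so we keep all 11.
P0 = {p1,p4} | {p2,p3,p5,p6,p7,p8,p9,p10,p11}.
Refine {p2,p3,p5,p6,p7,p8,p9,p10,p11} on symbol a: members go to different blocks, giving {p2,p3,p5,p6,p7,p9,p10,p11} and {p8}.
On input a, block {p2,p3,p5,p6,p7,p9,p10,p11} splits into {p3,p5,p6,p7,p9,p11} and {p2,p10}.
Refine {p3,p5,p6,p7,p9,p11} on symbol a: members go to different blocks, giving {p5,p7,p9,p11} and {p3,p6}.
On input a, block {p5,p7,p9,p11} splits into {p5,p11} and {p7,p9}.
The partition is now stable with 6 blocks: {p1,p4} | {p5,p11} | {p8} | {p2,p10} | {p3,p6} | {p7,p9}.
p6 and p5 end up in different blocks, so they are distinguishable. For instance, the string 'aaa' is accepted from only p6.

Yes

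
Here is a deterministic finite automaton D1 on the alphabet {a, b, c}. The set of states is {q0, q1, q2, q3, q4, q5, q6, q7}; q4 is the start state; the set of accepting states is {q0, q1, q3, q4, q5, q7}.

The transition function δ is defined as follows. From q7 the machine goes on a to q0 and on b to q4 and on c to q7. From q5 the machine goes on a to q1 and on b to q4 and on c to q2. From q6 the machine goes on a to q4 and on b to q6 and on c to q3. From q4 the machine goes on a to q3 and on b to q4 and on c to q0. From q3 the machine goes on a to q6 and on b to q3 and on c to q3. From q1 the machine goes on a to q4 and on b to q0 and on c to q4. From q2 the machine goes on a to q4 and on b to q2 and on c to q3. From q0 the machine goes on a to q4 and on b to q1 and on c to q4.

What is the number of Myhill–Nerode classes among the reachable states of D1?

Reachable states from the start: {q0,q1,q3,q4,q6}. Unreachable: {q2,q5,q7} — drop them.
Start with accepting vs non-accepting: {q0,q1,q3,q4} | {q6}.
Refine {q0,q1,q3,q4} on symbol a: members go to different blocks, giving {q0,q1,q4} and {q3}.
Split {q0,q1,q4} by δ(·,a) → {q0,q1} and {q4}.
Stable partition: {q0,q1} | {q6} | {q3} | {q4} — 4 equivalence classes.

4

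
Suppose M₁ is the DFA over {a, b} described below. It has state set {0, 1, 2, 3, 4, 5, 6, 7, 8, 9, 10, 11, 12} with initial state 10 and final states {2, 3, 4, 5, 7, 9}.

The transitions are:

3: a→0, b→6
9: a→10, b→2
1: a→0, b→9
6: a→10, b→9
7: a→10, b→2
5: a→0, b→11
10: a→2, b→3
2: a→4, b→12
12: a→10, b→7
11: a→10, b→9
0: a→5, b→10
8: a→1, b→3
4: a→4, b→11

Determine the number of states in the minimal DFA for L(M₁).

6

First remove the unreachable states {1,8}; 11 states remain.
Start with accepting vs non-accepting: {2,3,4,5,7,9} | {0,6,10,11,12}.
Split {2,3,4,5,7,9} by δ(·,a) → {3,5,7,9} and {2,4}.
On input b, block {3,5,7,9} splits into {3,5} and {7,9}.
On input a, block {0,6,10,11,12} splits into {6,11,12} and {0} and {10}.
Stable partition: {3,5} | {6,11,12} | {2,4} | {7,9} | {0} | {10} — 6 equivalence classes.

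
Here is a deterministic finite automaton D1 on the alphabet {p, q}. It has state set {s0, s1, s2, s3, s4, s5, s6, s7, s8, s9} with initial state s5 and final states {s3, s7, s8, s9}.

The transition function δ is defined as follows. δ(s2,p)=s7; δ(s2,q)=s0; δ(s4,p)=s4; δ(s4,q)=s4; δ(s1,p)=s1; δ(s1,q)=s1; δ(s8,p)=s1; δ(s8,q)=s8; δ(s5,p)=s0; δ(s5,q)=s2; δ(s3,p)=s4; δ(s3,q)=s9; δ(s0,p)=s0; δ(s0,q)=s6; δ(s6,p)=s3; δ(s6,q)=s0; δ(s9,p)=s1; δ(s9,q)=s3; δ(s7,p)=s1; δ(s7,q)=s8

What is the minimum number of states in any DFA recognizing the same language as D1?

4

All states are reachable from the start state.
Start with accepting vs non-accepting: {s3,s7,s8,s9} | {s0,s1,s2,s4,s5,s6}.
Split {s0,s1,s2,s4,s5,s6} by δ(·,p) → {s0,s1,s4,s5} and {s2,s6}.
Refine {s0,s1,s4,s5} on symbol q: members go to different blocks, giving {s0,s5} and {s1,s4}.
No further refinement is possible. Final partition (4 blocks): {s3,s7,s8,s9} | {s0,s5} | {s2,s6} | {s1,s4}.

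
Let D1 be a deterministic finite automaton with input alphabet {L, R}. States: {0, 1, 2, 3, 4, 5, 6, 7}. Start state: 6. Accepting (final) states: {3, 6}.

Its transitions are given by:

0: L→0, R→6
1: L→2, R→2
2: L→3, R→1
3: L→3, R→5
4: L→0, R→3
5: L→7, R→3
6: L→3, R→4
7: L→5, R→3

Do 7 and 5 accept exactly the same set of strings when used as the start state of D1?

States {1,2} cannot be reached from the start state, so discard them.
P0 = {3,6} | {0,4,5,7}.
Stable partition: {3,6} | {0,4,5,7} — 2 equivalence classes.
7 and 5 lie in the same block of the stable partition, so they are equivalent — no string distinguishes them.

Yes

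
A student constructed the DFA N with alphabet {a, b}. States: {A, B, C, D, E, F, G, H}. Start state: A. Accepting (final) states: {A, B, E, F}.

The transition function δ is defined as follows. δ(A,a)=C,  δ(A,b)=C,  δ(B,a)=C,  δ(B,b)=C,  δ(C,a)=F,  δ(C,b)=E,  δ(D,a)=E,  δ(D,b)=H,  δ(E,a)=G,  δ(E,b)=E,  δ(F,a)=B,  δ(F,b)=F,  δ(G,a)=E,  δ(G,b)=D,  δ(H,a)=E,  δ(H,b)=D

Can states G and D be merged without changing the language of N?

Yes

Initial partition by acceptance: {A,B,E,F} | {C,D,G,H}.
Refine {A,B,E,F} on symbol a: members go to different blocks, giving {A,B,E} and {F}.
On input b, block {A,B,E} splits into {A,B} and {E}.
Split {C,D,G,H} by δ(·,a) → {D,G,H} and {C}.
The partition is now stable with 5 blocks: {A,B} | {D,G,H} | {F} | {E} | {C}.
G and D lie in the same block of the stable partition, so they are equivalent — no string distinguishes them.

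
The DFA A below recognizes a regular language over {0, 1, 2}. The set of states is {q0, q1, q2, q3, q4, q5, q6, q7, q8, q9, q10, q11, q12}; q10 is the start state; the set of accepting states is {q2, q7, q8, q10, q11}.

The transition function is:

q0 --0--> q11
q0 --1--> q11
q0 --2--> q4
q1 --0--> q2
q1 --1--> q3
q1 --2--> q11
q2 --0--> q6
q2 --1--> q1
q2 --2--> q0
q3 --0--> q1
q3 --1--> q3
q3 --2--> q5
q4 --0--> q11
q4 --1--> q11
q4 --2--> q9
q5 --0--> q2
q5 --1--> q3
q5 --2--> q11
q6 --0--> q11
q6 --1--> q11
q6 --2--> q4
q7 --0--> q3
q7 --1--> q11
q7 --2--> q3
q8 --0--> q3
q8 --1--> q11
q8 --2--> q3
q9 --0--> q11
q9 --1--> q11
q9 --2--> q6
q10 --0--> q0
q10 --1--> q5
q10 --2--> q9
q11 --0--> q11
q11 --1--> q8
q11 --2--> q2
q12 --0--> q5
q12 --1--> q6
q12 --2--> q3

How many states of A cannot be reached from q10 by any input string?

2

BFS from q10 reaches {q0, q1, q2, q3, q4, q5, q6, q8, q9, q10, q11}; the 2 state(s) q7, q12 are never visited.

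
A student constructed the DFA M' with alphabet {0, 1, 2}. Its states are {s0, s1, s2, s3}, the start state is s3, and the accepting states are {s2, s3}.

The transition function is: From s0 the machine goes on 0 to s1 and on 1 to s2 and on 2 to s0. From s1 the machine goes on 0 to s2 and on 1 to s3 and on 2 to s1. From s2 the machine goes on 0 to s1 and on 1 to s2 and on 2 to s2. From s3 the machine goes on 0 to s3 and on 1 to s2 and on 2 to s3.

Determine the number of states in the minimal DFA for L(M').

3

First remove the unreachable states {s0}; 3 states remain.
P0 = {s2,s3} | {s1}.
On input 0, block {s2,s3} splits into {s2} and {s3}.
No further refinement is possible. Final partition (3 blocks): {s2} | {s1} | {s3}.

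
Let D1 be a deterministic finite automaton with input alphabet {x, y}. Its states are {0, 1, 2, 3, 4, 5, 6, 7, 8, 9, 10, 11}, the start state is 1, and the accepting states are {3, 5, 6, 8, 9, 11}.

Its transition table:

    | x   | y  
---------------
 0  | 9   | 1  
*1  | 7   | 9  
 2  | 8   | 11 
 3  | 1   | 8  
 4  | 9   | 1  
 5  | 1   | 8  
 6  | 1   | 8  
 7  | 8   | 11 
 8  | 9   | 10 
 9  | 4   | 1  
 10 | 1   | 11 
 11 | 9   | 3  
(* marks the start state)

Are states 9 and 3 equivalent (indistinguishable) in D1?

No

First remove the unreachable states {0,2,5,6}; 8 states remain.
Initial partition by acceptance: {3,8,9,11} | {1,4,7,10}.
Split {3,8,9,11} by δ(·,x) → {3,9} and {8,11}.
Split {3,9} by δ(·,y) → {3} and {9}.
Split {1,4,7,10} by δ(·,x) → {1,10} and {4} and {7}.
Split {1,10} by δ(·,x) → {1} and {10}.
Refine {8,11} on symbol y: members go to different blocks, giving {8} and {11}.
The partition is now stable with 8 blocks: {3} | {1} | {8} | {9} | {4} | {7} | {10} | {11}.
9 and 3 end up in different blocks, so they are distinguishable. For instance, the string 'y' is accepted from only 3.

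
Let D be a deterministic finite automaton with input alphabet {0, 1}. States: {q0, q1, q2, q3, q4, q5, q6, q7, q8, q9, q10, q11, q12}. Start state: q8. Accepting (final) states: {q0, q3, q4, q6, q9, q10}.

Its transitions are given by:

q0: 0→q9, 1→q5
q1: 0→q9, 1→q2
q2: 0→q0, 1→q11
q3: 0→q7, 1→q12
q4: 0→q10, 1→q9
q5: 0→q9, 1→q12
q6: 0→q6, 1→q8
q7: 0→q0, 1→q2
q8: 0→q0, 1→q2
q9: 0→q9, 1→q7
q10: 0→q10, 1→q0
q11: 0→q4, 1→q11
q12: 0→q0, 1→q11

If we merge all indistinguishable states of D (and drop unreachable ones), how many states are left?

States {q1,q3,q6} cannot be reached from the start state, so discard them.
Initial partition by acceptance: {q0,q4,q9,q10} | {q2,q5,q7,q8,q11,q12}.
Split {q0,q4,q9,q10} by δ(·,1) → {q0,q9} and {q4,q10}.
Refine {q2,q5,q7,q8,q11,q12} on symbol 0: members go to different blocks, giving {q2,q5,q7,q8,q12} and {q11}.
Split {q2,q5,q7,q8,q12} by δ(·,1) → {q5,q7,q8} and {q2,q12}.
The partition is now stable with 5 blocks: {q0,q9} | {q5,q7,q8} | {q4,q10} | {q11} | {q2,q12}.

5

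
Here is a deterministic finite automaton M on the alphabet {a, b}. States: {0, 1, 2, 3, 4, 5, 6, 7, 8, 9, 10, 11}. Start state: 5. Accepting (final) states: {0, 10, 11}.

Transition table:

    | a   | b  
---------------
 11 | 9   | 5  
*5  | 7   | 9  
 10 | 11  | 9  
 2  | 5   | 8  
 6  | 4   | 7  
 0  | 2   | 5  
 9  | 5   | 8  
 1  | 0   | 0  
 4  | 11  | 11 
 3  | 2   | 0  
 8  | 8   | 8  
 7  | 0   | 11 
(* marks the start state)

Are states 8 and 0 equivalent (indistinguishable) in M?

No

Reachable states from the start: {0,2,5,7,8,9,11}. Unreachable: {1,3,4,6,10} — drop them.
Start with accepting vs non-accepting: {0,11} | {2,5,7,8,9}.
Refine {2,5,7,8,9} on symbol a: members go to different blocks, giving {2,5,8,9} and {7}.
Refine {2,5,8,9} on symbol a: members go to different blocks, giving {2,8,9} and {5}.
On input a, block {2,8,9} splits into {2,9} and {8}.
Stable partition: {0,11} | {2,9} | {7} | {5} | {8} — 5 equivalence classes.
8 and 0 end up in different blocks, so they are distinguishable. For instance, the string 'ε' is accepted from only 0.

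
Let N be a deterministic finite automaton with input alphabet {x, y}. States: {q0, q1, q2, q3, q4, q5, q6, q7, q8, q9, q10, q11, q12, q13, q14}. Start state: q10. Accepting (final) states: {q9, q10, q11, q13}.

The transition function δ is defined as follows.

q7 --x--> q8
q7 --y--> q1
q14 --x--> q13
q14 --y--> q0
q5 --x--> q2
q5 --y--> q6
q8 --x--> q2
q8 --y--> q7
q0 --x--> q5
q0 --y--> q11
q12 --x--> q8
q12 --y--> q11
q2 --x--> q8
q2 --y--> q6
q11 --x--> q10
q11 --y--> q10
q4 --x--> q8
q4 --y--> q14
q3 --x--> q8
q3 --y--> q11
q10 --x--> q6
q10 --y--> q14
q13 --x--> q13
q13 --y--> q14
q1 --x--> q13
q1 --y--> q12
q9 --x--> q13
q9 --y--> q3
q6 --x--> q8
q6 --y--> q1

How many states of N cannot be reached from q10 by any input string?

Starting at q10 and following transitions, the reachable set is {q0, q1, q2, q5, q6, q7, q8, q10, q11, q12, q13, q14}. That leaves q3, q4, q9 unreachable — 3 in total.

3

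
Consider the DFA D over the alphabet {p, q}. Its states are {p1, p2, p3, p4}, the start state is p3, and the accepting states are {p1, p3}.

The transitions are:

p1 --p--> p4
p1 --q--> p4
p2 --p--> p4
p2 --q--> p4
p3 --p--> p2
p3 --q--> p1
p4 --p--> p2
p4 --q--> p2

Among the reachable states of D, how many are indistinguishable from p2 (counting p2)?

2

Start with accepting vs non-accepting: {p1,p3} | {p2,p4}.
On input q, block {p1,p3} splits into {p1} and {p3}.
The partition is now stable with 3 blocks: {p1} | {p2,p4} | {p3}.
The equivalence class containing p2 is {p2,p4}, of size 2.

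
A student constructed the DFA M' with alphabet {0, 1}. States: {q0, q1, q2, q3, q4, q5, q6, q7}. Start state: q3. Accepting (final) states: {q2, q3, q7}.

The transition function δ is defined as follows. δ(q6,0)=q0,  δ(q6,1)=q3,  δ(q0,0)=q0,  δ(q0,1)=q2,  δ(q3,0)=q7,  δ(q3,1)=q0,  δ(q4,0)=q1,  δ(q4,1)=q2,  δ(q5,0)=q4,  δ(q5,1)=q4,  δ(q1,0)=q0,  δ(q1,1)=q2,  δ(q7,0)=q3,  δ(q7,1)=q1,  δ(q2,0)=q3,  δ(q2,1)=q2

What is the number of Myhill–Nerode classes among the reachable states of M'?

States {q4,q5,q6} cannot be reached from the start state, so discard them.
P0 = {q2,q3,q7} | {q0,q1}.
Refine {q2,q3,q7} on symbol 1: members go to different blocks, giving {q3,q7} and {q2}.
The partition is now stable with 3 blocks: {q3,q7} | {q0,q1} | {q2}.

3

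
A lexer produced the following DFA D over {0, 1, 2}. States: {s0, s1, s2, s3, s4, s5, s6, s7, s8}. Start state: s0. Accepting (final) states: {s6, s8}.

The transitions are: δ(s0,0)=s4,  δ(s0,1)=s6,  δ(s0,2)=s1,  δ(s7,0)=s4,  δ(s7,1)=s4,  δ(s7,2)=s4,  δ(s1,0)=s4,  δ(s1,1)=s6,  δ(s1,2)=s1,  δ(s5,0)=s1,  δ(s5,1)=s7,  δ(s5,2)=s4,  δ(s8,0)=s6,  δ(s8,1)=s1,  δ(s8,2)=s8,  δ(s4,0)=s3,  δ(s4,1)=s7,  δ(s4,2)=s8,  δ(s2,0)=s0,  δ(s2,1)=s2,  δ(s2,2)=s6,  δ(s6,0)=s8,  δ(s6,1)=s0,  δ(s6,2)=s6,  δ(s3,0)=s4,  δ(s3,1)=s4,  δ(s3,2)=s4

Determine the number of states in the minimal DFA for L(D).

States {s2,s5} cannot be reached from the start state, so discard them.
Start with accepting vs non-accepting: {s6,s8} | {s0,s1,s3,s4,s7}.
On input 1, block {s0,s1,s3,s4,s7} splits into {s3,s4,s7} and {s0,s1}.
Split {s3,s4,s7} by δ(·,2) → {s3,s7} and {s4}.
The partition is now stable with 4 blocks: {s6,s8} | {s3,s7} | {s0,s1} | {s4}.

4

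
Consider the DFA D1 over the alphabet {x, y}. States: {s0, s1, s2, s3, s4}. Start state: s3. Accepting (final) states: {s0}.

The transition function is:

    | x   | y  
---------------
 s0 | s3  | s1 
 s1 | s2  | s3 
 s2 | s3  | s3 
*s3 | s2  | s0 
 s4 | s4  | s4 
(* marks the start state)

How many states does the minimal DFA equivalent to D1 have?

4

First remove the unreachable states {s4}; 4 states remain.
Initial partition by acceptance: {s0} | {s1,s2,s3}.
Split {s1,s2,s3} by δ(·,y) → {s1,s2} and {s3}.
Refine {s1,s2} on symbol x: members go to different blocks, giving {s1} and {s2}.
Stable partition: {s0} | {s1} | {s3} | {s2} — 4 equivalence classes.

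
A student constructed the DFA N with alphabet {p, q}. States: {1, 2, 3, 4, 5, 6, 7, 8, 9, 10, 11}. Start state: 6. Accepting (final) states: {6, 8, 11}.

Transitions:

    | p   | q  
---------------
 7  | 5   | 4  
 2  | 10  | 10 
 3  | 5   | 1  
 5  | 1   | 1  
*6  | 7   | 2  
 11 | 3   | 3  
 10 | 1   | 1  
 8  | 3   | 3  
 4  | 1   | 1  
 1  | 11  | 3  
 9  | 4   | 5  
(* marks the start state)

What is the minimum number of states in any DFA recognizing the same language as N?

6

First remove the unreachable states {8,9}; 9 states remain.
P0 = {6,11} | {1,2,3,4,5,7,10}.
Refine {1,2,3,4,5,7,10} on symbol p: members go to different blocks, giving {2,3,4,5,7,10} and {1}.
Split {2,3,4,5,7,10} by δ(·,p) → {2,3,7} and {4,5,10}.
Refine {2,3,7} on symbol q: members go to different blocks, giving {2,7} and {3}.
Refine {6,11} on symbol p: members go to different blocks, giving {6} and {11}.
Stable partition: {6} | {2,7} | {1} | {4,5,10} | {3} | {11} — 6 equivalence classes.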